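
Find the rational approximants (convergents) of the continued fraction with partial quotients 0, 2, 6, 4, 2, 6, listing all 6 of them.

0/1, 1/2, 6/13, 25/54, 56/121, 361/780

Using the convergent recurrence p_i = a_i*p_{i-1} + p_{i-2}, q_i = a_i*q_{i-1} + q_{i-2} with p_{-2}=0, p_{-1}=1, q_{-2}=1, q_{-1}=0:
  i=0: a_0=0, p_0 = 0*1 + 0 = 0, q_0 = 0*0 + 1 = 1.
  i=1: a_1=2, p_1 = 2*0 + 1 = 1, q_1 = 2*1 + 0 = 2.
  i=2: a_2=6, p_2 = 6*1 + 0 = 6, q_2 = 6*2 + 1 = 13.
  i=3: a_3=4, p_3 = 4*6 + 1 = 25, q_3 = 4*13 + 2 = 54.
  i=4: a_4=2, p_4 = 2*25 + 6 = 56, q_4 = 2*54 + 13 = 121.
  i=5: a_5=6, p_5 = 6*56 + 25 = 361, q_5 = 6*121 + 54 = 780.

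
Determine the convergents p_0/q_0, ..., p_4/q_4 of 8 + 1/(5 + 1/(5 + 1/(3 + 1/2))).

8/1, 41/5, 213/26, 680/83, 1573/192

Using the convergent recurrence p_i = a_i*p_{i-1} + p_{i-2}, q_i = a_i*q_{i-1} + q_{i-2} with p_{-2}=0, p_{-1}=1, q_{-2}=1, q_{-1}=0:
  i=0: a_0=8, p_0 = 8*1 + 0 = 8, q_0 = 8*0 + 1 = 1.
  i=1: a_1=5, p_1 = 5*8 + 1 = 41, q_1 = 5*1 + 0 = 5.
  i=2: a_2=5, p_2 = 5*41 + 8 = 213, q_2 = 5*5 + 1 = 26.
  i=3: a_3=3, p_3 = 3*213 + 41 = 680, q_3 = 3*26 + 5 = 83.
  i=4: a_4=2, p_4 = 2*680 + 213 = 1573, q_4 = 2*83 + 26 = 192.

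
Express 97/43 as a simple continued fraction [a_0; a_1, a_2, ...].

Run the Euclidean algorithm on 97 and 43; the successive quotients are the partial quotients a_0, a_1, ... (each step inverts the fractional part left over by the previous one):
  97 = 2*43 + 11, so a_0 = 2.
  43 = 3*11 + 10, so a_1 = 3.
  11 = 1*10 + 1, so a_2 = 1.
  10 = 10*1 + 0, so a_3 = 10.
The remainder reaches 0 after 4 divisions, so the expansion has 4 partial quotients, read off in order.

[2; 3, 1, 10]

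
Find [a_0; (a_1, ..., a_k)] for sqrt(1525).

Write x_i = (sqrt(1525) + m_i)/d_i with (m_0, d_0) = (0, 1). a_0 = floor(sqrt(1525)) = 39, since 39^2 = 1521 <= 1525 < 1600 = 40^2.
Iterate m_{i+1} = d_i*a_i - m_i, d_{i+1} = (1525 - m_{i+1}^2)/d_i, a_{i+1} = floor((a_0 + m_{i+1})/d_{i+1}):
  m_1 = 1*39 - 0 = 39, d_1 = (1525 - 39^2)/1 = 4/1 = 4, a_1 = floor((39 + 39)/4) = 19.
  m_2 = 4*19 - 39 = 37, d_2 = (1525 - 37^2)/4 = 156/4 = 39, a_2 = floor((39 + 37)/39) = 1.
  m_3 = 39*1 - 37 = 2, d_3 = (1525 - 2^2)/39 = 1521/39 = 39, a_3 = floor((39 + 2)/39) = 1.
  m_4 = 39*1 - 2 = 37, d_4 = (1525 - 37^2)/39 = 156/39 = 4, a_4 = floor((39 + 37)/4) = 19.
  m_5 = 4*19 - 37 = 39, d_5 = (1525 - 39^2)/4 = 4/4 = 1, a_5 = floor((39 + 39)/1) = 78.
  m_6 = 1*78 - 39 = 39, d_6 = (1525 - 39^2)/1 = 4/1 = 4: (m_6, d_6) = (m_1, d_1) = (39, 4), so from here the quotients repeat a_1, ..., a_5; the period length is 5.
Hence the expansion of sqrt(1525) is a_0 = 39 followed by the repeating block 19, 1, 1, 19, 78 (period 5).

[39; (19, 1, 1, 19, 78)]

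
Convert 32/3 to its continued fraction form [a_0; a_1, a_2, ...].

Run the Euclidean algorithm on 32 and 3; the successive quotients are the partial quotients a_0, a_1, ... (each step inverts the fractional part left over by the previous one):
  32 = 10*3 + 2, so a_0 = 10.
  3 = 1*2 + 1, so a_1 = 1.
  2 = 2*1 + 0, so a_2 = 2.
The remainder reaches 0 after 3 divisions, so the expansion has 3 partial quotients, read off in order.

[10; 1, 2]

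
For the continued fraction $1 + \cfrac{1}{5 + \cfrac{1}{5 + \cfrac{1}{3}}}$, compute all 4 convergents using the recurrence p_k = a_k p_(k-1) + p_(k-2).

1/1, 6/5, 31/26, 99/83

Using the convergent recurrence p_i = a_i*p_{i-1} + p_{i-2}, q_i = a_i*q_{i-1} + q_{i-2} with p_{-2}=0, p_{-1}=1, q_{-2}=1, q_{-1}=0:
  i=0: a_0=1, p_0 = 1*1 + 0 = 1, q_0 = 1*0 + 1 = 1.
  i=1: a_1=5, p_1 = 5*1 + 1 = 6, q_1 = 5*1 + 0 = 5.
  i=2: a_2=5, p_2 = 5*6 + 1 = 31, q_2 = 5*5 + 1 = 26.
  i=3: a_3=3, p_3 = 3*31 + 6 = 99, q_3 = 3*26 + 5 = 83.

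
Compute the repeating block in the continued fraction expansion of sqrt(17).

Write x_i = (sqrt(17) + m_i)/d_i with (m_0, d_0) = (0, 1). a_0 = floor(sqrt(17)) = 4, since 4^2 = 16 <= 17 < 25 = 5^2.
Iterate m_{i+1} = d_i*a_i - m_i, d_{i+1} = (17 - m_{i+1}^2)/d_i, a_{i+1} = floor((a_0 + m_{i+1})/d_{i+1}):
  m_1 = 1*4 - 0 = 4, d_1 = (17 - 4^2)/1 = 1/1 = 1, a_1 = floor((4 + 4)/1) = 8.
  m_2 = 1*8 - 4 = 4, d_2 = (17 - 4^2)/1 = 1/1 = 1: (m_2, d_2) = (m_1, d_1) = (4, 1), so from here the quotient a_1 repeats; the period length is 1.
Hence the expansion of sqrt(17) is a_0 = 4 followed by the repeating block 8 (period 1).

[4; (8)]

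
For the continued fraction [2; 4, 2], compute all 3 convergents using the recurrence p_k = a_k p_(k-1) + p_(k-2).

Using the convergent recurrence p_i = a_i*p_{i-1} + p_{i-2}, q_i = a_i*q_{i-1} + q_{i-2} with p_{-2}=0, p_{-1}=1, q_{-2}=1, q_{-1}=0:
  i=0: a_0=2, p_0 = 2*1 + 0 = 2, q_0 = 2*0 + 1 = 1.
  i=1: a_1=4, p_1 = 4*2 + 1 = 9, q_1 = 4*1 + 0 = 4.
  i=2: a_2=2, p_2 = 2*9 + 2 = 20, q_2 = 2*4 + 1 = 9.

2/1, 9/4, 20/9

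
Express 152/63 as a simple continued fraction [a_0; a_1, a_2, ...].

[2; 2, 2, 2, 1, 3]

Run the Euclidean algorithm on 152 and 63; the successive quotients are the partial quotients a_0, a_1, ... (each step inverts the fractional part left over by the previous one):
  152 = 2*63 + 26, so a_0 = 2.
  63 = 2*26 + 11, so a_1 = 2.
  26 = 2*11 + 4, so a_2 = 2.
  11 = 2*4 + 3, so a_3 = 2.
  4 = 1*3 + 1, so a_4 = 1.
  3 = 3*1 + 0, so a_5 = 3.
The remainder reaches 0 after 6 divisions, so the expansion has 6 partial quotients, read off in order.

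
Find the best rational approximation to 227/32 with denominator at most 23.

Expand x = 227/32 as a continued fraction with the Euclidean algorithm:
  227 = 7*32 + 3, so a_0 = 7.
  32 = 10*3 + 2, so a_1 = 10.
  3 = 1*2 + 1, so a_2 = 1.
  2 = 2*1 + 0, so a_3 = 2.
so x = [7; 10, 1, 2].
Convergents (p_i = a_i*p_{i-1} + p_{i-2}, q_i = a_i*q_{i-1} + q_{i-2} with p_{-2}=0, p_{-1}=1, q_{-2}=1, q_{-1}=0), until the denominator exceeds 23:
  i=0: a_0=7, p_0 = 7*1 + 0 = 7, q_0 = 7*0 + 1 = 1.
  i=1: a_1=10, p_1 = 10*7 + 1 = 71, q_1 = 10*1 + 0 = 10.
  i=2: a_2=1, p_2 = 1*71 + 7 = 78, q_2 = 1*10 + 1 = 11.
  i=3: a_3=2, p_3 = 2*78 + 71 = 227, q_3 = 2*11 + 10 = 32.
q_3 = 32 > 23, so the last convergent with denominator <= 23 is p_2/q_2 = 78/11.
The closest fraction with denominator <= 23 is either p_2/q_2 or the intermediate fraction (k*p_2 + p_1)/(k*q_2 + q_1) with the largest k >= 1 whose denominator stays <= 23; these approach x as k grows, and every other convergent or intermediate fraction in range is farther away.
Largest k: floor((23 - q_1)/q_2) = floor((23 - 10)/11) = 1.
That gives (1*78 + 71)/(1*11 + 10) = 149/21.
Compare the errors: |x - 78/11| = |227*11 - 78*32|/(32*11) = 1/352, and |x - 149/21| = |227*21 - 149*32|/(32*21) = 1/672.
Cross-multiplying, 1*352 = 352 < 672 = 1*672, so 1/672 is smaller: the intermediate fraction 149/21 is closer to x than 78/11.

149/21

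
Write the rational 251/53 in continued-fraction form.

Run the Euclidean algorithm on 251 and 53; the successive quotients are the partial quotients a_0, a_1, ... (each step inverts the fractional part left over by the previous one):
  251 = 4*53 + 39, so a_0 = 4.
  53 = 1*39 + 14, so a_1 = 1.
  39 = 2*14 + 11, so a_2 = 2.
  14 = 1*11 + 3, so a_3 = 1.
  11 = 3*3 + 2, so a_4 = 3.
  3 = 1*2 + 1, so a_5 = 1.
  2 = 2*1 + 0, so a_6 = 2.
The remainder reaches 0 after 7 divisions, so the expansion has 7 partial quotients, read off in order.

[4; 1, 2, 1, 3, 1, 2]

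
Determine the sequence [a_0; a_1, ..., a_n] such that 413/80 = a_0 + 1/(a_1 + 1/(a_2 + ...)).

[5; 6, 6, 2]

Run the Euclidean algorithm on 413 and 80; the successive quotients are the partial quotients a_0, a_1, ... (each step inverts the fractional part left over by the previous one):
  413 = 5*80 + 13, so a_0 = 5.
  80 = 6*13 + 2, so a_1 = 6.
  13 = 6*2 + 1, so a_2 = 6.
  2 = 2*1 + 0, so a_3 = 2.
The remainder reaches 0 after 4 divisions, so the expansion has 4 partial quotients, read off in order.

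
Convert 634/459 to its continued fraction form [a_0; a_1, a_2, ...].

Run the Euclidean algorithm on 634 and 459; the successive quotients are the partial quotients a_0, a_1, ... (each step inverts the fractional part left over by the previous one):
  634 = 1*459 + 175, so a_0 = 1.
  459 = 2*175 + 109, so a_1 = 2.
  175 = 1*109 + 66, so a_2 = 1.
  109 = 1*66 + 43, so a_3 = 1.
  66 = 1*43 + 23, so a_4 = 1.
  43 = 1*23 + 20, so a_5 = 1.
  23 = 1*20 + 3, so a_6 = 1.
  20 = 6*3 + 2, so a_7 = 6.
  3 = 1*2 + 1, so a_8 = 1.
  2 = 2*1 + 0, so a_9 = 2.
The remainder reaches 0 after 10 divisions, so the expansion has 10 partial quotients, read off in order.

[1; 2, 1, 1, 1, 1, 1, 6, 1, 2]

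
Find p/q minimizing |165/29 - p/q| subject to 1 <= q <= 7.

17/3

Expand x = 165/29 as a continued fraction with the Euclidean algorithm:
  165 = 5*29 + 20, so a_0 = 5.
  29 = 1*20 + 9, so a_1 = 1.
  20 = 2*9 + 2, so a_2 = 2.
  9 = 4*2 + 1, so a_3 = 4.
  2 = 2*1 + 0, so a_4 = 2.
so x = [5; 1, 2, 4, 2].
Convergents (p_i = a_i*p_{i-1} + p_{i-2}, q_i = a_i*q_{i-1} + q_{i-2} with p_{-2}=0, p_{-1}=1, q_{-2}=1, q_{-1}=0), until the denominator exceeds 7:
  i=0: a_0=5, p_0 = 5*1 + 0 = 5, q_0 = 5*0 + 1 = 1.
  i=1: a_1=1, p_1 = 1*5 + 1 = 6, q_1 = 1*1 + 0 = 1.
  i=2: a_2=2, p_2 = 2*6 + 5 = 17, q_2 = 2*1 + 1 = 3.
  i=3: a_3=4, p_3 = 4*17 + 6 = 74, q_3 = 4*3 + 1 = 13.
q_3 = 13 > 7, so the last convergent with denominator <= 7 is p_2/q_2 = 17/3.
The closest fraction with denominator <= 7 is either p_2/q_2 or the intermediate fraction (k*p_2 + p_1)/(k*q_2 + q_1) with the largest k >= 1 whose denominator stays <= 7; these approach x as k grows, and every other convergent or intermediate fraction in range is farther away.
Largest k: floor((7 - q_1)/q_2) = floor((7 - 1)/3) = 2.
That gives (2*17 + 6)/(2*3 + 1) = 40/7.
Compare the errors: |x - 17/3| = |165*3 - 17*29|/(29*3) = 2/87, and |x - 40/7| = |165*7 - 40*29|/(29*7) = 5/203.
Cross-multiplying, 2*203 = 406 < 435 = 5*87, so 2/87 is smaller: the convergent 17/3 is closer to x than 40/7.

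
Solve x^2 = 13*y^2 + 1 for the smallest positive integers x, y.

First expand sqrt(13) as a continued fraction. With x_i = (sqrt(13) + m_i)/d_i and (m_0, d_0) = (0, 1): a_0 = floor(sqrt(13)) = 3, since 3^2 = 9 <= 13 < 16 = 4^2.
Iterate m_{i+1} = d_i*a_i - m_i, d_{i+1} = (13 - m_{i+1}^2)/d_i, a_{i+1} = floor((a_0 + m_{i+1})/d_{i+1}):
  m_1 = 1*3 - 0 = 3, d_1 = (13 - 3^2)/1 = 4/1 = 4, a_1 = floor((3 + 3)/4) = 1.
  m_2 = 4*1 - 3 = 1, d_2 = (13 - 1^2)/4 = 12/4 = 3, a_2 = floor((3 + 1)/3) = 1.
  m_3 = 3*1 - 1 = 2, d_3 = (13 - 2^2)/3 = 9/3 = 3, a_3 = floor((3 + 2)/3) = 1.
  m_4 = 3*1 - 2 = 1, d_4 = (13 - 1^2)/3 = 12/3 = 4, a_4 = floor((3 + 1)/4) = 1.
  m_5 = 4*1 - 1 = 3, d_5 = (13 - 3^2)/4 = 4/4 = 1, a_5 = floor((3 + 3)/1) = 6.
  m_6 = 1*6 - 3 = 3, d_6 = (13 - 3^2)/1 = 4/1 = 4: (m_6, d_6) = (m_1, d_1) = (3, 4), so from here the quotients repeat a_1, ..., a_5; the period length is 5.
So sqrt(13) = [3; (1, 1, 1, 1, 6)] with period length k = 5.
k is odd, so (p_{k-1}, q_{k-1}) only solves x^2 - 13y^2 = -1 and the fundamental solution of x^2 - 13y^2 = 1 is (p_{2k-1}, q_{2k-1}) = (p_9, q_9); compute convergents through index 9, running through the period twice.
Convergents (p_i = a_i*p_{i-1} + p_{i-2}, q_i = a_i*q_{i-1} + q_{i-2} with p_{-2}=0, p_{-1}=1, q_{-2}=1, q_{-1}=0):
  i=0: a_0=3, p_0 = 3*1 + 0 = 3, q_0 = 3*0 + 1 = 1.
  i=1: a_1=1, p_1 = 1*3 + 1 = 4, q_1 = 1*1 + 0 = 1.
  i=2: a_2=1, p_2 = 1*4 + 3 = 7, q_2 = 1*1 + 1 = 2.
  i=3: a_3=1, p_3 = 1*7 + 4 = 11, q_3 = 1*2 + 1 = 3.
  i=4: a_4=1, p_4 = 1*11 + 7 = 18, q_4 = 1*3 + 2 = 5.
  i=5: a_5=6, p_5 = 6*18 + 11 = 119, q_5 = 6*5 + 3 = 33.
  i=6: a_6=1, p_6 = 1*119 + 18 = 137, q_6 = 1*33 + 5 = 38.
  i=7: a_7=1, p_7 = 1*137 + 119 = 256, q_7 = 1*38 + 33 = 71.
  i=8: a_8=1, p_8 = 1*256 + 137 = 393, q_8 = 1*71 + 38 = 109.
  i=9: a_9=1, p_9 = 1*393 + 256 = 649, q_9 = 1*109 + 71 = 180.
Indeed p_4^2 - 13*q_4^2 = 324 - 325 = -1, not +1.
Check: 649^2 - 13*180^2 = 421201 - 421200 = 1, so (x, y) = (649, 180) solves the equation, and by the theorem it is the least positive solution.

(x, y) = (649, 180)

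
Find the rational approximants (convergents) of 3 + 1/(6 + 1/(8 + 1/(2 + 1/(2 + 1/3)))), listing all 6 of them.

Using the convergent recurrence p_i = a_i*p_{i-1} + p_{i-2}, q_i = a_i*q_{i-1} + q_{i-2} with p_{-2}=0, p_{-1}=1, q_{-2}=1, q_{-1}=0:
  i=0: a_0=3, p_0 = 3*1 + 0 = 3, q_0 = 3*0 + 1 = 1.
  i=1: a_1=6, p_1 = 6*3 + 1 = 19, q_1 = 6*1 + 0 = 6.
  i=2: a_2=8, p_2 = 8*19 + 3 = 155, q_2 = 8*6 + 1 = 49.
  i=3: a_3=2, p_3 = 2*155 + 19 = 329, q_3 = 2*49 + 6 = 104.
  i=4: a_4=2, p_4 = 2*329 + 155 = 813, q_4 = 2*104 + 49 = 257.
  i=5: a_5=3, p_5 = 3*813 + 329 = 2768, q_5 = 3*257 + 104 = 875.

3/1, 19/6, 155/49, 329/104, 813/257, 2768/875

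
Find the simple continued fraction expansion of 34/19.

[1; 1, 3, 1, 3]

Run the Euclidean algorithm on 34 and 19; the successive quotients are the partial quotients a_0, a_1, ... (each step inverts the fractional part left over by the previous one):
  34 = 1*19 + 15, so a_0 = 1.
  19 = 1*15 + 4, so a_1 = 1.
  15 = 3*4 + 3, so a_2 = 3.
  4 = 1*3 + 1, so a_3 = 1.
  3 = 3*1 + 0, so a_4 = 3.
The remainder reaches 0 after 5 divisions, so the expansion has 5 partial quotients, read off in order.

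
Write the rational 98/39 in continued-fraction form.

[2; 1, 1, 19]

Run the Euclidean algorithm on 98 and 39; the successive quotients are the partial quotients a_0, a_1, ... (each step inverts the fractional part left over by the previous one):
  98 = 2*39 + 20, so a_0 = 2.
  39 = 1*20 + 19, so a_1 = 1.
  20 = 1*19 + 1, so a_2 = 1.
  19 = 19*1 + 0, so a_3 = 19.
The remainder reaches 0 after 4 divisions, so the expansion has 4 partial quotients, read off in order.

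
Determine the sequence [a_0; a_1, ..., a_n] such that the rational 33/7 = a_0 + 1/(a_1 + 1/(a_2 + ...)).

Run the Euclidean algorithm on 33 and 7; the successive quotients are the partial quotients a_0, a_1, ... (each step inverts the fractional part left over by the previous one):
  33 = 4*7 + 5, so a_0 = 4.
  7 = 1*5 + 2, so a_1 = 1.
  5 = 2*2 + 1, so a_2 = 2.
  2 = 2*1 + 0, so a_3 = 2.
The remainder reaches 0 after 4 divisions, so the expansion has 4 partial quotients, read off in order.

[4; 1, 2, 2]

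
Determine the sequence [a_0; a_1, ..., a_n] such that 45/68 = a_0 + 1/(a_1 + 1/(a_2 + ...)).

[0; 1, 1, 1, 22]

Run the Euclidean algorithm on 45 and 68; the successive quotients are the partial quotients a_0, a_1, ... (each step inverts the fractional part left over by the previous one):
  45 = 0*68 + 45, so a_0 = 0.
  68 = 1*45 + 23, so a_1 = 1.
  45 = 1*23 + 22, so a_2 = 1.
  23 = 1*22 + 1, so a_3 = 1.
  22 = 22*1 + 0, so a_4 = 22.
The remainder reaches 0 after 5 divisions, so the expansion has 5 partial quotients, read off in order.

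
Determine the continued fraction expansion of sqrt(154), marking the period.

[12; (2, 2, 3, 1, 2, 1, 3, 2, 2, 24)]

Write x_i = (sqrt(154) + m_i)/d_i with (m_0, d_0) = (0, 1). a_0 = floor(sqrt(154)) = 12, since 12^2 = 144 <= 154 < 169 = 13^2.
Iterate m_{i+1} = d_i*a_i - m_i, d_{i+1} = (154 - m_{i+1}^2)/d_i, a_{i+1} = floor((a_0 + m_{i+1})/d_{i+1}):
  m_1 = 1*12 - 0 = 12, d_1 = (154 - 12^2)/1 = 10/1 = 10, a_1 = floor((12 + 12)/10) = 2.
  m_2 = 10*2 - 12 = 8, d_2 = (154 - 8^2)/10 = 90/10 = 9, a_2 = floor((12 + 8)/9) = 2.
  m_3 = 9*2 - 8 = 10, d_3 = (154 - 10^2)/9 = 54/9 = 6, a_3 = floor((12 + 10)/6) = 3.
  m_4 = 6*3 - 10 = 8, d_4 = (154 - 8^2)/6 = 90/6 = 15, a_4 = floor((12 + 8)/15) = 1.
  m_5 = 15*1 - 8 = 7, d_5 = (154 - 7^2)/15 = 105/15 = 7, a_5 = floor((12 + 7)/7) = 2.
  m_6 = 7*2 - 7 = 7, d_6 = (154 - 7^2)/7 = 105/7 = 15, a_6 = floor((12 + 7)/15) = 1.
  m_7 = 15*1 - 7 = 8, d_7 = (154 - 8^2)/15 = 90/15 = 6, a_7 = floor((12 + 8)/6) = 3.
  m_8 = 6*3 - 8 = 10, d_8 = (154 - 10^2)/6 = 54/6 = 9, a_8 = floor((12 + 10)/9) = 2.
  m_9 = 9*2 - 10 = 8, d_9 = (154 - 8^2)/9 = 90/9 = 10, a_9 = floor((12 + 8)/10) = 2.
  m_10 = 10*2 - 8 = 12, d_10 = (154 - 12^2)/10 = 10/10 = 1, a_10 = floor((12 + 12)/1) = 24.
  m_11 = 1*24 - 12 = 12, d_11 = (154 - 12^2)/1 = 10/1 = 10: (m_11, d_11) = (m_1, d_1) = (12, 10), so from here the quotients repeat a_1, ..., a_10; the period length is 10.
Hence the expansion of sqrt(154) is a_0 = 12 followed by the repeating block 2, 2, 3, 1, 2, 1, 3, 2, 2, 24 (period 10).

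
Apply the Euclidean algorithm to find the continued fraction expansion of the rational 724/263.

[2; 1, 3, 21, 1, 2]

Run the Euclidean algorithm on 724 and 263; the successive quotients are the partial quotients a_0, a_1, ... (each step inverts the fractional part left over by the previous one):
  724 = 2*263 + 198, so a_0 = 2.
  263 = 1*198 + 65, so a_1 = 1.
  198 = 3*65 + 3, so a_2 = 3.
  65 = 21*3 + 2, so a_3 = 21.
  3 = 1*2 + 1, so a_4 = 1.
  2 = 2*1 + 0, so a_5 = 2.
The remainder reaches 0 after 6 divisions, so the expansion has 6 partial quotients, read off in order.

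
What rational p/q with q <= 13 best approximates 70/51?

11/8

Expand x = 70/51 as a continued fraction with the Euclidean algorithm:
  70 = 1*51 + 19, so a_0 = 1.
  51 = 2*19 + 13, so a_1 = 2.
  19 = 1*13 + 6, so a_2 = 1.
  13 = 2*6 + 1, so a_3 = 2.
  6 = 6*1 + 0, so a_4 = 6.
so x = [1; 2, 1, 2, 6].
Convergents (p_i = a_i*p_{i-1} + p_{i-2}, q_i = a_i*q_{i-1} + q_{i-2} with p_{-2}=0, p_{-1}=1, q_{-2}=1, q_{-1}=0), until the denominator exceeds 13:
  i=0: a_0=1, p_0 = 1*1 + 0 = 1, q_0 = 1*0 + 1 = 1.
  i=1: a_1=2, p_1 = 2*1 + 1 = 3, q_1 = 2*1 + 0 = 2.
  i=2: a_2=1, p_2 = 1*3 + 1 = 4, q_2 = 1*2 + 1 = 3.
  i=3: a_3=2, p_3 = 2*4 + 3 = 11, q_3 = 2*3 + 2 = 8.
  i=4: a_4=6, p_4 = 6*11 + 4 = 70, q_4 = 6*8 + 3 = 51.
q_4 = 51 > 13, so the last convergent with denominator <= 13 is p_3/q_3 = 11/8.
The closest fraction with denominator <= 13 is either p_3/q_3 or the intermediate fraction (k*p_3 + p_2)/(k*q_3 + q_2) with the largest k >= 1 whose denominator stays <= 13; these approach x as k grows, and every other convergent or intermediate fraction in range is farther away.
Largest k: floor((13 - q_2)/q_3) = floor((13 - 3)/8) = 1.
That gives (1*11 + 4)/(1*8 + 3) = 15/11.
Compare the errors: |x - 11/8| = |70*8 - 11*51|/(51*8) = 1/408, and |x - 15/11| = |70*11 - 15*51|/(51*11) = 5/561.
Cross-multiplying, 1*561 = 561 < 2040 = 5*408, so 1/408 is smaller: the convergent 11/8 is closer to x than 15/11.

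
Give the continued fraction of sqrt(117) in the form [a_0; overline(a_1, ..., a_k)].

Write x_i = (sqrt(117) + m_i)/d_i with (m_0, d_0) = (0, 1). a_0 = floor(sqrt(117)) = 10, since 10^2 = 100 <= 117 < 121 = 11^2.
Iterate m_{i+1} = d_i*a_i - m_i, d_{i+1} = (117 - m_{i+1}^2)/d_i, a_{i+1} = floor((a_0 + m_{i+1})/d_{i+1}):
  m_1 = 1*10 - 0 = 10, d_1 = (117 - 10^2)/1 = 17/1 = 17, a_1 = floor((10 + 10)/17) = 1.
  m_2 = 17*1 - 10 = 7, d_2 = (117 - 7^2)/17 = 68/17 = 4, a_2 = floor((10 + 7)/4) = 4.
  m_3 = 4*4 - 7 = 9, d_3 = (117 - 9^2)/4 = 36/4 = 9, a_3 = floor((10 + 9)/9) = 2.
  m_4 = 9*2 - 9 = 9, d_4 = (117 - 9^2)/9 = 36/9 = 4, a_4 = floor((10 + 9)/4) = 4.
  m_5 = 4*4 - 9 = 7, d_5 = (117 - 7^2)/4 = 68/4 = 17, a_5 = floor((10 + 7)/17) = 1.
  m_6 = 17*1 - 7 = 10, d_6 = (117 - 10^2)/17 = 17/17 = 1, a_6 = floor((10 + 10)/1) = 20.
  m_7 = 1*20 - 10 = 10, d_7 = (117 - 10^2)/1 = 17/1 = 17: (m_7, d_7) = (m_1, d_1) = (10, 17), so from here the quotients repeat a_1, ..., a_6; the period length is 6.
Hence the expansion of sqrt(117) is a_0 = 10 followed by the repeating block 1, 4, 2, 4, 1, 20 (period 6).

[10; overline(1, 4, 2, 4, 1, 20)]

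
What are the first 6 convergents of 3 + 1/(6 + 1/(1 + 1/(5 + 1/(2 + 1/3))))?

3/1, 19/6, 22/7, 129/41, 280/89, 969/308

Using the convergent recurrence p_i = a_i*p_{i-1} + p_{i-2}, q_i = a_i*q_{i-1} + q_{i-2} with p_{-2}=0, p_{-1}=1, q_{-2}=1, q_{-1}=0:
  i=0: a_0=3, p_0 = 3*1 + 0 = 3, q_0 = 3*0 + 1 = 1.
  i=1: a_1=6, p_1 = 6*3 + 1 = 19, q_1 = 6*1 + 0 = 6.
  i=2: a_2=1, p_2 = 1*19 + 3 = 22, q_2 = 1*6 + 1 = 7.
  i=3: a_3=5, p_3 = 5*22 + 19 = 129, q_3 = 5*7 + 6 = 41.
  i=4: a_4=2, p_4 = 2*129 + 22 = 280, q_4 = 2*41 + 7 = 89.
  i=5: a_5=3, p_5 = 3*280 + 129 = 969, q_5 = 3*89 + 41 = 308.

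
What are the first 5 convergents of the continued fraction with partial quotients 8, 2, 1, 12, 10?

8/1, 17/2, 25/3, 317/38, 3195/383

Using the convergent recurrence p_i = a_i*p_{i-1} + p_{i-2}, q_i = a_i*q_{i-1} + q_{i-2} with p_{-2}=0, p_{-1}=1, q_{-2}=1, q_{-1}=0:
  i=0: a_0=8, p_0 = 8*1 + 0 = 8, q_0 = 8*0 + 1 = 1.
  i=1: a_1=2, p_1 = 2*8 + 1 = 17, q_1 = 2*1 + 0 = 2.
  i=2: a_2=1, p_2 = 1*17 + 8 = 25, q_2 = 1*2 + 1 = 3.
  i=3: a_3=12, p_3 = 12*25 + 17 = 317, q_3 = 12*3 + 2 = 38.
  i=4: a_4=10, p_4 = 10*317 + 25 = 3195, q_4 = 10*38 + 3 = 383.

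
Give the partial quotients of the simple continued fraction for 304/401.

[0; 1, 3, 7, 2, 6]

Run the Euclidean algorithm on 304 and 401; the successive quotients are the partial quotients a_0, a_1, ... (each step inverts the fractional part left over by the previous one):
  304 = 0*401 + 304, so a_0 = 0.
  401 = 1*304 + 97, so a_1 = 1.
  304 = 3*97 + 13, so a_2 = 3.
  97 = 7*13 + 6, so a_3 = 7.
  13 = 2*6 + 1, so a_4 = 2.
  6 = 6*1 + 0, so a_5 = 6.
The remainder reaches 0 after 6 divisions, so the expansion has 6 partial quotients, read off in order.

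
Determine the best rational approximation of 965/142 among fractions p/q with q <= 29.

Expand x = 965/142 as a continued fraction with the Euclidean algorithm:
  965 = 6*142 + 113, so a_0 = 6.
  142 = 1*113 + 29, so a_1 = 1.
  113 = 3*29 + 26, so a_2 = 3.
  29 = 1*26 + 3, so a_3 = 1.
  26 = 8*3 + 2, so a_4 = 8.
  3 = 1*2 + 1, so a_5 = 1.
  2 = 2*1 + 0, so a_6 = 2.
so x = [6; 1, 3, 1, 8, 1, 2].
Convergents (p_i = a_i*p_{i-1} + p_{i-2}, q_i = a_i*q_{i-1} + q_{i-2} with p_{-2}=0, p_{-1}=1, q_{-2}=1, q_{-1}=0), until the denominator exceeds 29:
  i=0: a_0=6, p_0 = 6*1 + 0 = 6, q_0 = 6*0 + 1 = 1.
  i=1: a_1=1, p_1 = 1*6 + 1 = 7, q_1 = 1*1 + 0 = 1.
  i=2: a_2=3, p_2 = 3*7 + 6 = 27, q_2 = 3*1 + 1 = 4.
  i=3: a_3=1, p_3 = 1*27 + 7 = 34, q_3 = 1*4 + 1 = 5.
  i=4: a_4=8, p_4 = 8*34 + 27 = 299, q_4 = 8*5 + 4 = 44.
q_4 = 44 > 29, so the last convergent with denominator <= 29 is p_3/q_3 = 34/5.
The closest fraction with denominator <= 29 is either p_3/q_3 or the intermediate fraction (k*p_3 + p_2)/(k*q_3 + q_2) with the largest k >= 1 whose denominator stays <= 29; these approach x as k grows, and every other convergent or intermediate fraction in range is farther away.
Largest k: floor((29 - q_2)/q_3) = floor((29 - 4)/5) = 5.
That gives (5*34 + 27)/(5*5 + 4) = 197/29.
Compare the errors: |x - 34/5| = |965*5 - 34*142|/(142*5) = 3/710, and |x - 197/29| = |965*29 - 197*142|/(142*29) = 11/4118.
Cross-multiplying, 11*710 = 7810 < 12354 = 3*4118, so 11/4118 is smaller: the intermediate fraction 197/29 is closer to x than 34/5.

197/29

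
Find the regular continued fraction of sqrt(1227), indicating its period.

Write x_i = (sqrt(1227) + m_i)/d_i with (m_0, d_0) = (0, 1). a_0 = floor(sqrt(1227)) = 35, since 35^2 = 1225 <= 1227 < 1296 = 36^2.
Iterate m_{i+1} = d_i*a_i - m_i, d_{i+1} = (1227 - m_{i+1}^2)/d_i, a_{i+1} = floor((a_0 + m_{i+1})/d_{i+1}):
  m_1 = 1*35 - 0 = 35, d_1 = (1227 - 35^2)/1 = 2/1 = 2, a_1 = floor((35 + 35)/2) = 35.
  m_2 = 2*35 - 35 = 35, d_2 = (1227 - 35^2)/2 = 2/2 = 1, a_2 = floor((35 + 35)/1) = 70.
  m_3 = 1*70 - 35 = 35, d_3 = (1227 - 35^2)/1 = 2/1 = 2: (m_3, d_3) = (m_1, d_1) = (35, 2), so from here the quotients repeat a_1, a_2; the period length is 2.
Hence the expansion of sqrt(1227) is a_0 = 35 followed by the repeating block 35, 70 (period 2).

[35; (35, 70)]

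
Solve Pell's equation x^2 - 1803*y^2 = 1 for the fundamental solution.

First expand sqrt(1803) as a continued fraction. With x_i = (sqrt(1803) + m_i)/d_i and (m_0, d_0) = (0, 1): a_0 = floor(sqrt(1803)) = 42, since 42^2 = 1764 <= 1803 < 1849 = 43^2.
Iterate m_{i+1} = d_i*a_i - m_i, d_{i+1} = (1803 - m_{i+1}^2)/d_i, a_{i+1} = floor((a_0 + m_{i+1})/d_{i+1}):
  m_1 = 1*42 - 0 = 42, d_1 = (1803 - 42^2)/1 = 39/1 = 39, a_1 = floor((42 + 42)/39) = 2.
  m_2 = 39*2 - 42 = 36, d_2 = (1803 - 36^2)/39 = 507/39 = 13, a_2 = floor((42 + 36)/13) = 6.
  m_3 = 13*6 - 36 = 42, d_3 = (1803 - 42^2)/13 = 39/13 = 3, a_3 = floor((42 + 42)/3) = 28.
  m_4 = 3*28 - 42 = 42, d_4 = (1803 - 42^2)/3 = 39/3 = 13, a_4 = floor((42 + 42)/13) = 6.
  m_5 = 13*6 - 42 = 36, d_5 = (1803 - 36^2)/13 = 507/13 = 39, a_5 = floor((42 + 36)/39) = 2.
  m_6 = 39*2 - 36 = 42, d_6 = (1803 - 42^2)/39 = 39/39 = 1, a_6 = floor((42 + 42)/1) = 84.
  m_7 = 1*84 - 42 = 42, d_7 = (1803 - 42^2)/1 = 39/1 = 39: (m_7, d_7) = (m_1, d_1) = (42, 39), so from here the quotients repeat a_1, ..., a_6; the period length is 6.
So sqrt(1803) = [42; (2, 6, 28, 6, 2, 84)] with period length k = 6.
k is even, so the fundamental solution of x^2 - 1803y^2 = 1 is (p_{k-1}, q_{k-1}) = (p_5, q_5); compute convergents through index 5.
Convergents (p_i = a_i*p_{i-1} + p_{i-2}, q_i = a_i*q_{i-1} + q_{i-2} with p_{-2}=0, p_{-1}=1, q_{-2}=1, q_{-1}=0):
  i=0: a_0=42, p_0 = 42*1 + 0 = 42, q_0 = 42*0 + 1 = 1.
  i=1: a_1=2, p_1 = 2*42 + 1 = 85, q_1 = 2*1 + 0 = 2.
  i=2: a_2=6, p_2 = 6*85 + 42 = 552, q_2 = 6*2 + 1 = 13.
  i=3: a_3=28, p_3 = 28*552 + 85 = 15541, q_3 = 28*13 + 2 = 366.
  i=4: a_4=6, p_4 = 6*15541 + 552 = 93798, q_4 = 6*366 + 13 = 2209.
  i=5: a_5=2, p_5 = 2*93798 + 15541 = 203137, q_5 = 2*2209 + 366 = 4784.
Check: 203137^2 - 1803*4784^2 = 41264640769 - 41264640768 = 1, so (x, y) = (203137, 4784) solves the equation, and by the theorem it is the least positive solution.

(x, y) = (203137, 4784)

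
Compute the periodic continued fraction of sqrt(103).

Write x_i = (sqrt(103) + m_i)/d_i with (m_0, d_0) = (0, 1). a_0 = floor(sqrt(103)) = 10, since 10^2 = 100 <= 103 < 121 = 11^2.
Iterate m_{i+1} = d_i*a_i - m_i, d_{i+1} = (103 - m_{i+1}^2)/d_i, a_{i+1} = floor((a_0 + m_{i+1})/d_{i+1}):
  m_1 = 1*10 - 0 = 10, d_1 = (103 - 10^2)/1 = 3/1 = 3, a_1 = floor((10 + 10)/3) = 6.
  m_2 = 3*6 - 10 = 8, d_2 = (103 - 8^2)/3 = 39/3 = 13, a_2 = floor((10 + 8)/13) = 1.
  m_3 = 13*1 - 8 = 5, d_3 = (103 - 5^2)/13 = 78/13 = 6, a_3 = floor((10 + 5)/6) = 2.
  m_4 = 6*2 - 5 = 7, d_4 = (103 - 7^2)/6 = 54/6 = 9, a_4 = floor((10 + 7)/9) = 1.
  m_5 = 9*1 - 7 = 2, d_5 = (103 - 2^2)/9 = 99/9 = 11, a_5 = floor((10 + 2)/11) = 1.
  m_6 = 11*1 - 2 = 9, d_6 = (103 - 9^2)/11 = 22/11 = 2, a_6 = floor((10 + 9)/2) = 9.
  m_7 = 2*9 - 9 = 9, d_7 = (103 - 9^2)/2 = 22/2 = 11, a_7 = floor((10 + 9)/11) = 1.
  m_8 = 11*1 - 9 = 2, d_8 = (103 - 2^2)/11 = 99/11 = 9, a_8 = floor((10 + 2)/9) = 1.
  m_9 = 9*1 - 2 = 7, d_9 = (103 - 7^2)/9 = 54/9 = 6, a_9 = floor((10 + 7)/6) = 2.
  m_10 = 6*2 - 7 = 5, d_10 = (103 - 5^2)/6 = 78/6 = 13, a_10 = floor((10 + 5)/13) = 1.
  m_11 = 13*1 - 5 = 8, d_11 = (103 - 8^2)/13 = 39/13 = 3, a_11 = floor((10 + 8)/3) = 6.
  m_12 = 3*6 - 8 = 10, d_12 = (103 - 10^2)/3 = 3/3 = 1, a_12 = floor((10 + 10)/1) = 20.
  m_13 = 1*20 - 10 = 10, d_13 = (103 - 10^2)/1 = 3/1 = 3: (m_13, d_13) = (m_1, d_1) = (10, 3), so from here the quotients repeat a_1, ..., a_12; the period length is 12.
Hence the expansion of sqrt(103) is a_0 = 10 followed by the repeating block 6, 1, 2, 1, 1, 9, 1, 1, 2, 1, 6, 20 (period 12).

[10; (6, 1, 2, 1, 1, 9, 1, 1, 2, 1, 6, 20)]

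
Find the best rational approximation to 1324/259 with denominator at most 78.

363/71

Expand x = 1324/259 as a continued fraction with the Euclidean algorithm:
  1324 = 5*259 + 29, so a_0 = 5.
  259 = 8*29 + 27, so a_1 = 8.
  29 = 1*27 + 2, so a_2 = 1.
  27 = 13*2 + 1, so a_3 = 13.
  2 = 2*1 + 0, so a_4 = 2.
so x = [5; 8, 1, 13, 2].
Convergents (p_i = a_i*p_{i-1} + p_{i-2}, q_i = a_i*q_{i-1} + q_{i-2} with p_{-2}=0, p_{-1}=1, q_{-2}=1, q_{-1}=0), until the denominator exceeds 78:
  i=0: a_0=5, p_0 = 5*1 + 0 = 5, q_0 = 5*0 + 1 = 1.
  i=1: a_1=8, p_1 = 8*5 + 1 = 41, q_1 = 8*1 + 0 = 8.
  i=2: a_2=1, p_2 = 1*41 + 5 = 46, q_2 = 1*8 + 1 = 9.
  i=3: a_3=13, p_3 = 13*46 + 41 = 639, q_3 = 13*9 + 8 = 125.
q_3 = 125 > 78, so the last convergent with denominator <= 78 is p_2/q_2 = 46/9.
The closest fraction with denominator <= 78 is either p_2/q_2 or the intermediate fraction (k*p_2 + p_1)/(k*q_2 + q_1) with the largest k >= 1 whose denominator stays <= 78; these approach x as k grows, and every other convergent or intermediate fraction in range is farther away.
Largest k: floor((78 - q_1)/q_2) = floor((78 - 8)/9) = 7.
That gives (7*46 + 41)/(7*9 + 8) = 363/71.
Compare the errors: |x - 46/9| = |1324*9 - 46*259|/(259*9) = 2/2331, and |x - 363/71| = |1324*71 - 363*259|/(259*71) = 13/18389.
Cross-multiplying, 13*2331 = 30303 < 36778 = 2*18389, so 13/18389 is smaller: the intermediate fraction 363/71 is closer to x than 46/9.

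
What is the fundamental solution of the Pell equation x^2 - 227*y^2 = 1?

First expand sqrt(227) as a continued fraction. With x_i = (sqrt(227) + m_i)/d_i and (m_0, d_0) = (0, 1): a_0 = floor(sqrt(227)) = 15, since 15^2 = 225 <= 227 < 256 = 16^2.
Iterate m_{i+1} = d_i*a_i - m_i, d_{i+1} = (227 - m_{i+1}^2)/d_i, a_{i+1} = floor((a_0 + m_{i+1})/d_{i+1}):
  m_1 = 1*15 - 0 = 15, d_1 = (227 - 15^2)/1 = 2/1 = 2, a_1 = floor((15 + 15)/2) = 15.
  m_2 = 2*15 - 15 = 15, d_2 = (227 - 15^2)/2 = 2/2 = 1, a_2 = floor((15 + 15)/1) = 30.
  m_3 = 1*30 - 15 = 15, d_3 = (227 - 15^2)/1 = 2/1 = 2: (m_3, d_3) = (m_1, d_1) = (15, 2), so from here the quotients repeat a_1, a_2; the period length is 2.
So sqrt(227) = [15; (15, 30)] with period length k = 2.
k is even, so the fundamental solution of x^2 - 227y^2 = 1 is (p_{k-1}, q_{k-1}) = (p_1, q_1); compute convergents through index 1.
Convergents (p_i = a_i*p_{i-1} + p_{i-2}, q_i = a_i*q_{i-1} + q_{i-2} with p_{-2}=0, p_{-1}=1, q_{-2}=1, q_{-1}=0):
  i=0: a_0=15, p_0 = 15*1 + 0 = 15, q_0 = 15*0 + 1 = 1.
  i=1: a_1=15, p_1 = 15*15 + 1 = 226, q_1 = 15*1 + 0 = 15.
Check: 226^2 - 227*15^2 = 51076 - 51075 = 1, so (x, y) = (226, 15) solves the equation, and by the theorem it is the least positive solution.

(x, y) = (226, 15)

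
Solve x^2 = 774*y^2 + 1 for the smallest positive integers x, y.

(x, y) = (10405, 374)

First expand sqrt(774) as a continued fraction. With x_i = (sqrt(774) + m_i)/d_i and (m_0, d_0) = (0, 1): a_0 = floor(sqrt(774)) = 27, since 27^2 = 729 <= 774 < 784 = 28^2.
Iterate m_{i+1} = d_i*a_i - m_i, d_{i+1} = (774 - m_{i+1}^2)/d_i, a_{i+1} = floor((a_0 + m_{i+1})/d_{i+1}):
  m_1 = 1*27 - 0 = 27, d_1 = (774 - 27^2)/1 = 45/1 = 45, a_1 = floor((27 + 27)/45) = 1.
  m_2 = 45*1 - 27 = 18, d_2 = (774 - 18^2)/45 = 450/45 = 10, a_2 = floor((27 + 18)/10) = 4.
  m_3 = 10*4 - 18 = 22, d_3 = (774 - 22^2)/10 = 290/10 = 29, a_3 = floor((27 + 22)/29) = 1.
  m_4 = 29*1 - 22 = 7, d_4 = (774 - 7^2)/29 = 725/29 = 25, a_4 = floor((27 + 7)/25) = 1.
  m_5 = 25*1 - 7 = 18, d_5 = (774 - 18^2)/25 = 450/25 = 18, a_5 = floor((27 + 18)/18) = 2.
  m_6 = 18*2 - 18 = 18, d_6 = (774 - 18^2)/18 = 450/18 = 25, a_6 = floor((27 + 18)/25) = 1.
  m_7 = 25*1 - 18 = 7, d_7 = (774 - 7^2)/25 = 725/25 = 29, a_7 = floor((27 + 7)/29) = 1.
  m_8 = 29*1 - 7 = 22, d_8 = (774 - 22^2)/29 = 290/29 = 10, a_8 = floor((27 + 22)/10) = 4.
  m_9 = 10*4 - 22 = 18, d_9 = (774 - 18^2)/10 = 450/10 = 45, a_9 = floor((27 + 18)/45) = 1.
  m_10 = 45*1 - 18 = 27, d_10 = (774 - 27^2)/45 = 45/45 = 1, a_10 = floor((27 + 27)/1) = 54.
  m_11 = 1*54 - 27 = 27, d_11 = (774 - 27^2)/1 = 45/1 = 45: (m_11, d_11) = (m_1, d_1) = (27, 45), so from here the quotients repeat a_1, ..., a_10; the period length is 10.
So sqrt(774) = [27; (1, 4, 1, 1, 2, 1, 1, 4, 1, 54)] with period length k = 10.
k is even, so the fundamental solution of x^2 - 774y^2 = 1 is (p_{k-1}, q_{k-1}) = (p_9, q_9); compute convergents through index 9.
Convergents (p_i = a_i*p_{i-1} + p_{i-2}, q_i = a_i*q_{i-1} + q_{i-2} with p_{-2}=0, p_{-1}=1, q_{-2}=1, q_{-1}=0):
  i=0: a_0=27, p_0 = 27*1 + 0 = 27, q_0 = 27*0 + 1 = 1.
  i=1: a_1=1, p_1 = 1*27 + 1 = 28, q_1 = 1*1 + 0 = 1.
  i=2: a_2=4, p_2 = 4*28 + 27 = 139, q_2 = 4*1 + 1 = 5.
  i=3: a_3=1, p_3 = 1*139 + 28 = 167, q_3 = 1*5 + 1 = 6.
  i=4: a_4=1, p_4 = 1*167 + 139 = 306, q_4 = 1*6 + 5 = 11.
  i=5: a_5=2, p_5 = 2*306 + 167 = 779, q_5 = 2*11 + 6 = 28.
  i=6: a_6=1, p_6 = 1*779 + 306 = 1085, q_6 = 1*28 + 11 = 39.
  i=7: a_7=1, p_7 = 1*1085 + 779 = 1864, q_7 = 1*39 + 28 = 67.
  i=8: a_8=4, p_8 = 4*1864 + 1085 = 8541, q_8 = 4*67 + 39 = 307.
  i=9: a_9=1, p_9 = 1*8541 + 1864 = 10405, q_9 = 1*307 + 67 = 374.
Check: 10405^2 - 774*374^2 = 108264025 - 108264024 = 1, so (x, y) = (10405, 374) solves the equation, and by the theorem it is the least positive solution.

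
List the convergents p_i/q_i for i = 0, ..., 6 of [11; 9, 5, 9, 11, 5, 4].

Using the convergent recurrence p_i = a_i*p_{i-1} + p_{i-2}, q_i = a_i*q_{i-1} + q_{i-2} with p_{-2}=0, p_{-1}=1, q_{-2}=1, q_{-1}=0:
  i=0: a_0=11, p_0 = 11*1 + 0 = 11, q_0 = 11*0 + 1 = 1.
  i=1: a_1=9, p_1 = 9*11 + 1 = 100, q_1 = 9*1 + 0 = 9.
  i=2: a_2=5, p_2 = 5*100 + 11 = 511, q_2 = 5*9 + 1 = 46.
  i=3: a_3=9, p_3 = 9*511 + 100 = 4699, q_3 = 9*46 + 9 = 423.
  i=4: a_4=11, p_4 = 11*4699 + 511 = 52200, q_4 = 11*423 + 46 = 4699.
  i=5: a_5=5, p_5 = 5*52200 + 4699 = 265699, q_5 = 5*4699 + 423 = 23918.
  i=6: a_6=4, p_6 = 4*265699 + 52200 = 1114996, q_6 = 4*23918 + 4699 = 100371.

11/1, 100/9, 511/46, 4699/423, 52200/4699, 265699/23918, 1114996/100371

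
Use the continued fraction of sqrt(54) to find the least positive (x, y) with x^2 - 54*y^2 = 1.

First expand sqrt(54) as a continued fraction. With x_i = (sqrt(54) + m_i)/d_i and (m_0, d_0) = (0, 1): a_0 = floor(sqrt(54)) = 7, since 7^2 = 49 <= 54 < 64 = 8^2.
Iterate m_{i+1} = d_i*a_i - m_i, d_{i+1} = (54 - m_{i+1}^2)/d_i, a_{i+1} = floor((a_0 + m_{i+1})/d_{i+1}):
  m_1 = 1*7 - 0 = 7, d_1 = (54 - 7^2)/1 = 5/1 = 5, a_1 = floor((7 + 7)/5) = 2.
  m_2 = 5*2 - 7 = 3, d_2 = (54 - 3^2)/5 = 45/5 = 9, a_2 = floor((7 + 3)/9) = 1.
  m_3 = 9*1 - 3 = 6, d_3 = (54 - 6^2)/9 = 18/9 = 2, a_3 = floor((7 + 6)/2) = 6.
  m_4 = 2*6 - 6 = 6, d_4 = (54 - 6^2)/2 = 18/2 = 9, a_4 = floor((7 + 6)/9) = 1.
  m_5 = 9*1 - 6 = 3, d_5 = (54 - 3^2)/9 = 45/9 = 5, a_5 = floor((7 + 3)/5) = 2.
  m_6 = 5*2 - 3 = 7, d_6 = (54 - 7^2)/5 = 5/5 = 1, a_6 = floor((7 + 7)/1) = 14.
  m_7 = 1*14 - 7 = 7, d_7 = (54 - 7^2)/1 = 5/1 = 5: (m_7, d_7) = (m_1, d_1) = (7, 5), so from here the quotients repeat a_1, ..., a_6; the period length is 6.
So sqrt(54) = [7; (2, 1, 6, 1, 2, 14)] with period length k = 6.
k is even, so the fundamental solution of x^2 - 54y^2 = 1 is (p_{k-1}, q_{k-1}) = (p_5, q_5); compute convergents through index 5.
Convergents (p_i = a_i*p_{i-1} + p_{i-2}, q_i = a_i*q_{i-1} + q_{i-2} with p_{-2}=0, p_{-1}=1, q_{-2}=1, q_{-1}=0):
  i=0: a_0=7, p_0 = 7*1 + 0 = 7, q_0 = 7*0 + 1 = 1.
  i=1: a_1=2, p_1 = 2*7 + 1 = 15, q_1 = 2*1 + 0 = 2.
  i=2: a_2=1, p_2 = 1*15 + 7 = 22, q_2 = 1*2 + 1 = 3.
  i=3: a_3=6, p_3 = 6*22 + 15 = 147, q_3 = 6*3 + 2 = 20.
  i=4: a_4=1, p_4 = 1*147 + 22 = 169, q_4 = 1*20 + 3 = 23.
  i=5: a_5=2, p_5 = 2*169 + 147 = 485, q_5 = 2*23 + 20 = 66.
Check: 485^2 - 54*66^2 = 235225 - 235224 = 1, so (x, y) = (485, 66) solves the equation, and by the theorem it is the least positive solution.

(x, y) = (485, 66)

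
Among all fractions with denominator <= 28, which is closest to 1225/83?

Expand x = 1225/83 as a continued fraction with the Euclidean algorithm:
  1225 = 14*83 + 63, so a_0 = 14.
  83 = 1*63 + 20, so a_1 = 1.
  63 = 3*20 + 3, so a_2 = 3.
  20 = 6*3 + 2, so a_3 = 6.
  3 = 1*2 + 1, so a_4 = 1.
  2 = 2*1 + 0, so a_5 = 2.
so x = [14; 1, 3, 6, 1, 2].
Convergents (p_i = a_i*p_{i-1} + p_{i-2}, q_i = a_i*q_{i-1} + q_{i-2} with p_{-2}=0, p_{-1}=1, q_{-2}=1, q_{-1}=0), until the denominator exceeds 28:
  i=0: a_0=14, p_0 = 14*1 + 0 = 14, q_0 = 14*0 + 1 = 1.
  i=1: a_1=1, p_1 = 1*14 + 1 = 15, q_1 = 1*1 + 0 = 1.
  i=2: a_2=3, p_2 = 3*15 + 14 = 59, q_2 = 3*1 + 1 = 4.
  i=3: a_3=6, p_3 = 6*59 + 15 = 369, q_3 = 6*4 + 1 = 25.
  i=4: a_4=1, p_4 = 1*369 + 59 = 428, q_4 = 1*25 + 4 = 29.
q_4 = 29 > 28, so the last convergent with denominator <= 28 is p_3/q_3 = 369/25.
The closest fraction with denominator <= 28 is either p_3/q_3 or the intermediate fraction (k*p_3 + p_2)/(k*q_3 + q_2) with the largest k >= 1 whose denominator stays <= 28; these approach x as k grows, and every other convergent or intermediate fraction in range is farther away.
Largest k: floor((28 - q_2)/q_3) = floor((28 - 4)/25) = 0.
Since k = 0, no intermediate fraction beyond p_3/q_3 has denominator <= 28, so the convergent 369/25 is the closest (its error is |1225*25 - 369*83|/(83*25) = 2/2075).

369/25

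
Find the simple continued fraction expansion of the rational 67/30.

Run the Euclidean algorithm on 67 and 30; the successive quotients are the partial quotients a_0, a_1, ... (each step inverts the fractional part left over by the previous one):
  67 = 2*30 + 7, so a_0 = 2.
  30 = 4*7 + 2, so a_1 = 4.
  7 = 3*2 + 1, so a_2 = 3.
  2 = 2*1 + 0, so a_3 = 2.
The remainder reaches 0 after 4 divisions, so the expansion has 4 partial quotients, read off in order.

[2; 4, 3, 2]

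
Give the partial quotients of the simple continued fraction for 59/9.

[6; 1, 1, 4]

Run the Euclidean algorithm on 59 and 9; the successive quotients are the partial quotients a_0, a_1, ... (each step inverts the fractional part left over by the previous one):
  59 = 6*9 + 5, so a_0 = 6.
  9 = 1*5 + 4, so a_1 = 1.
  5 = 1*4 + 1, so a_2 = 1.
  4 = 4*1 + 0, so a_3 = 4.
The remainder reaches 0 after 4 divisions, so the expansion has 4 partial quotients, read off in order.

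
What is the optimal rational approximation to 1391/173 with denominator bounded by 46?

201/25

Expand x = 1391/173 as a continued fraction with the Euclidean algorithm:
  1391 = 8*173 + 7, so a_0 = 8.
  173 = 24*7 + 5, so a_1 = 24.
  7 = 1*5 + 2, so a_2 = 1.
  5 = 2*2 + 1, so a_3 = 2.
  2 = 2*1 + 0, so a_4 = 2.
so x = [8; 24, 1, 2, 2].
Convergents (p_i = a_i*p_{i-1} + p_{i-2}, q_i = a_i*q_{i-1} + q_{i-2} with p_{-2}=0, p_{-1}=1, q_{-2}=1, q_{-1}=0), until the denominator exceeds 46:
  i=0: a_0=8, p_0 = 8*1 + 0 = 8, q_0 = 8*0 + 1 = 1.
  i=1: a_1=24, p_1 = 24*8 + 1 = 193, q_1 = 24*1 + 0 = 24.
  i=2: a_2=1, p_2 = 1*193 + 8 = 201, q_2 = 1*24 + 1 = 25.
  i=3: a_3=2, p_3 = 2*201 + 193 = 595, q_3 = 2*25 + 24 = 74.
q_3 = 74 > 46, so the last convergent with denominator <= 46 is p_2/q_2 = 201/25.
The closest fraction with denominator <= 46 is either p_2/q_2 or the intermediate fraction (k*p_2 + p_1)/(k*q_2 + q_1) with the largest k >= 1 whose denominator stays <= 46; these approach x as k grows, and every other convergent or intermediate fraction in range is farther away.
Largest k: floor((46 - q_1)/q_2) = floor((46 - 24)/25) = 0.
Since k = 0, no intermediate fraction beyond p_2/q_2 has denominator <= 46, so the convergent 201/25 is the closest (its error is |1391*25 - 201*173|/(173*25) = 2/4325).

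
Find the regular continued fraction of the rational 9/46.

Run the Euclidean algorithm on 9 and 46; the successive quotients are the partial quotients a_0, a_1, ... (each step inverts the fractional part left over by the previous one):
  9 = 0*46 + 9, so a_0 = 0.
  46 = 5*9 + 1, so a_1 = 5.
  9 = 9*1 + 0, so a_2 = 9.
The remainder reaches 0 after 3 divisions, so the expansion has 3 partial quotients, read off in order.

[0; 5, 9]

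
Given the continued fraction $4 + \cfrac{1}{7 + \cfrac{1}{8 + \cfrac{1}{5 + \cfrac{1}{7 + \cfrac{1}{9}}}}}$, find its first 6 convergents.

Using the convergent recurrence p_i = a_i*p_{i-1} + p_{i-2}, q_i = a_i*q_{i-1} + q_{i-2} with p_{-2}=0, p_{-1}=1, q_{-2}=1, q_{-1}=0:
  i=0: a_0=4, p_0 = 4*1 + 0 = 4, q_0 = 4*0 + 1 = 1.
  i=1: a_1=7, p_1 = 7*4 + 1 = 29, q_1 = 7*1 + 0 = 7.
  i=2: a_2=8, p_2 = 8*29 + 4 = 236, q_2 = 8*7 + 1 = 57.
  i=3: a_3=5, p_3 = 5*236 + 29 = 1209, q_3 = 5*57 + 7 = 292.
  i=4: a_4=7, p_4 = 7*1209 + 236 = 8699, q_4 = 7*292 + 57 = 2101.
  i=5: a_5=9, p_5 = 9*8699 + 1209 = 79500, q_5 = 9*2101 + 292 = 19201.

4/1, 29/7, 236/57, 1209/292, 8699/2101, 79500/19201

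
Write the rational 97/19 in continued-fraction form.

[5; 9, 2]

Run the Euclidean algorithm on 97 and 19; the successive quotients are the partial quotients a_0, a_1, ... (each step inverts the fractional part left over by the previous one):
  97 = 5*19 + 2, so a_0 = 5.
  19 = 9*2 + 1, so a_1 = 9.
  2 = 2*1 + 0, so a_2 = 2.
The remainder reaches 0 after 3 divisions, so the expansion has 3 partial quotients, read off in order.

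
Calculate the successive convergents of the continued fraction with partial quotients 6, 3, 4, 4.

Using the convergent recurrence p_i = a_i*p_{i-1} + p_{i-2}, q_i = a_i*q_{i-1} + q_{i-2} with p_{-2}=0, p_{-1}=1, q_{-2}=1, q_{-1}=0:
  i=0: a_0=6, p_0 = 6*1 + 0 = 6, q_0 = 6*0 + 1 = 1.
  i=1: a_1=3, p_1 = 3*6 + 1 = 19, q_1 = 3*1 + 0 = 3.
  i=2: a_2=4, p_2 = 4*19 + 6 = 82, q_2 = 4*3 + 1 = 13.
  i=3: a_3=4, p_3 = 4*82 + 19 = 347, q_3 = 4*13 + 3 = 55.

6/1, 19/3, 82/13, 347/55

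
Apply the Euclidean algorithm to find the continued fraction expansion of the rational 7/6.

[1; 6]

Run the Euclidean algorithm on 7 and 6; the successive quotients are the partial quotients a_0, a_1, ... (each step inverts the fractional part left over by the previous one):
  7 = 1*6 + 1, so a_0 = 1.
  6 = 6*1 + 0, so a_1 = 6.
The remainder reaches 0 after 2 divisions, so the expansion has 2 partial quotients, read off in order.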